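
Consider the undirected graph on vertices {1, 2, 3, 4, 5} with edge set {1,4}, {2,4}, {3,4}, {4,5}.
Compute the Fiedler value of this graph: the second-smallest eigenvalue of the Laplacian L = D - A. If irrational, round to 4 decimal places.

Each diagonal entry of L is the vertex degree and each off-diagonal entry is -1 where an edge is present, 0 otherwise; in the order [1, 2, 3, 4, 5] the diagonal is [1, 1, 1, 4, 1]. Computing the eigenvalues of L and sorting gives [0, 1, 1, 1, 5]. The Fiedler value lambda_2 = 1 is strictly positive, so the graph is connected. The largest eigenvalue, 5, is at most the vertex count 5. There is one zero in the spectrum, matching the 1 component.

1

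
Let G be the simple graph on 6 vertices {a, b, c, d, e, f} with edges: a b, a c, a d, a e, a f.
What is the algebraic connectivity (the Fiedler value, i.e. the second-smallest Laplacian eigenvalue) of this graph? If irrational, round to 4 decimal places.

1

With the vertex order [a, b, c, d, e, f], the degrees are [5, 1, 1, 1, 1, 1], giving D = diag(5, 1, 1, 1, 1, 1) and L = D - A. Computing the eigenvalues of L and sorting gives [0, 1, 1, 1, 1, 6]. The Fiedler value lambda_2 = 1 is strictly positive, so the graph is connected. The largest eigenvalue, 6, is at most the vertex count 6.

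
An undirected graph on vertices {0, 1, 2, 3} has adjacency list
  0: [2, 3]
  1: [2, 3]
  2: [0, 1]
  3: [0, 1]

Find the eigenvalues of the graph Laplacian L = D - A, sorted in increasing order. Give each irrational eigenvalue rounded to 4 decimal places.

[0, 2, 2, 4]

With the vertex order [0, 1, 2, 3], the degrees are [2, 2, 2, 2], giving D = diag(2, 2, 2, 2) and L = D - A. Since every row of L sums to 0, the all-ones vector is in the kernel and 0 is an eigenvalue. The single zero eigenvalue shows the graph is connected. The largest eigenvalue, 4, is at most the vertex count 4. There is one zero in the spectrum, matching the 1 component.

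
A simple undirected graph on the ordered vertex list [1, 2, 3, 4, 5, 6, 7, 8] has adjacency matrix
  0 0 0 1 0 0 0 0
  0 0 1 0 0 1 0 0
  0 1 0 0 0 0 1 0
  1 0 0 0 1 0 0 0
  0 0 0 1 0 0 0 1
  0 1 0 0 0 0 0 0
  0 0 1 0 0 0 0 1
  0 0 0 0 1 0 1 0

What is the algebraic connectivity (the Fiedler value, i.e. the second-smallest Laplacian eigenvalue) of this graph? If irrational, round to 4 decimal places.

0.1522

Each diagonal entry of L is the vertex degree and each off-diagonal entry is -1 where an edge is present, 0 otherwise; in the order [1, 2, 3, 4, 5, 6, 7, 8] the diagonal is [1, 2, 2, 2, 2, 1, 2, 2]. The sorted Laplacian eigenvalues are [0, 0.1522, 0.5858, 1.2346, 2, 2.7654, 3.4142, 3.8478]; the algebraic connectivity is the second entry, 0.1522. The largest eigenvalue, 3.8478, is at most the vertex count 8.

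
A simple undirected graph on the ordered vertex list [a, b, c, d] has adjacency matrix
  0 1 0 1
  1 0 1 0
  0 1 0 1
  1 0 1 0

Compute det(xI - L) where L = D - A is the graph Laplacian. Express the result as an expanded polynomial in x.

x^4 - 8x^3 + 20x^2 - 16x

Each diagonal entry of L is the vertex degree and each off-diagonal entry is -1 where an edge is present, 0 otherwise; in the order [a, b, c, d] the diagonal is [2, 2, 2, 2]. L has integer entries, so p(x) = det(xI - L) has integer coefficients. Expanding the determinant yields x^4 - 8x^3 + 20x^2 - 16x. Since p(0) = det(-L) = 0, x divides p(x).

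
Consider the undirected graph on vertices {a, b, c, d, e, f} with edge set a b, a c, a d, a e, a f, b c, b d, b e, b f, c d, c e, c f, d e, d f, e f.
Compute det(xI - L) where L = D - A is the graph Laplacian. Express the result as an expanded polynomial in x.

x^6 - 30x^5 + 360x^4 - 2160x^3 + 6480x^2 - 7776x

Each diagonal entry of L is the vertex degree and each off-diagonal entry is -1 where an edge is present, 0 otherwise; in the order [a, b, c, d, e, f] the diagonal is [5, 5, 5, 5, 5, 5]. L has integer entries, so p(x) = det(xI - L) has integer coefficients. Expanding the determinant yields x^6 - 30x^5 + 360x^4 - 2160x^3 + 6480x^2 - 7776x. The coefficient of x^5 equals -trace(L) = -30, matching the sum of degrees. There is one zero in the spectrum, matching the 1 component. By the matrix-tree theorem the graph has (1/6) * product of the nonzero eigenvalues = 1296 spanning trees.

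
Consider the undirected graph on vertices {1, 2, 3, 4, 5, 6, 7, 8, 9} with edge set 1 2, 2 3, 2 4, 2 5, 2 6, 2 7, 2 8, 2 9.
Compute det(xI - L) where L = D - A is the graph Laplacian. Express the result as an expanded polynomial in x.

x^9 - 16x^8 + 84x^7 - 224x^6 + 350x^5 - 336x^4 + 196x^3 - 64x^2 + 9x

Each diagonal entry of L is the vertex degree and each off-diagonal entry is -1 where an edge is present, 0 otherwise; in the order [1, 2, 3, 4, 5, 6, 7, 8, 9] the diagonal is [1, 8, 1, 1, 1, 1, 1, 1, 1]. Computing det(xI - L) by cofactor expansion (or equivalently via sum-over-permutations) gives x^9 - 16x^8 + 84x^7 - 224x^6 + 350x^5 - 336x^4 + 196x^3 - 64x^2 + 9x. The coefficient of x^8 equals -trace(L) = -16, matching the sum of degrees. By the matrix-tree theorem the graph has (1/9) * product of the nonzero eigenvalues = 1 spanning tree.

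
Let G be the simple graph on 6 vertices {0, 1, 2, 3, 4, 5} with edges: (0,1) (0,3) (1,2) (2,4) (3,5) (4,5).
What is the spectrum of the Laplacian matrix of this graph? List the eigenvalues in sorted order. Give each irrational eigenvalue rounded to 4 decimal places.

With the vertex order [0, 1, 2, 3, 4, 5], the degrees are [2, 2, 2, 2, 2, 2], giving D = diag(2, 2, 2, 2, 2, 2) and L = D - A. Since every row of L sums to 0, the all-ones vector is in the kernel and 0 is an eigenvalue. The single zero eigenvalue shows the graph is connected. By the matrix-tree theorem the graph has (1/6) * product of the nonzero eigenvalues = 6 spanning trees. The eigenvalues sum to 12, which equals trace(L) = 2|E|.

[0, 1, 1, 3, 3, 4]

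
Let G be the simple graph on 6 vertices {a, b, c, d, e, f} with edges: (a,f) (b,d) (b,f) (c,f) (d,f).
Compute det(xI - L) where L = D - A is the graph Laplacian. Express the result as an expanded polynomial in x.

x^6 - 10x^5 + 32x^4 - 38x^3 + 15x^2

Reading degrees in the order [a, b, c, d, e, f] gives [1, 2, 1, 2, 0, 4]; set D = diag(1, 2, 1, 2, 0, 4) and form L = D - A. The eigenvalues of L are [0, 0, 1, 1, 3, 5]; the characteristic polynomial is the product of (x - lambda_i), which multiplies out to x^6 - 10x^5 + 32x^4 - 38x^3 + 15x^2. Since p(0) = det(-L) = 0, x divides p(x). The largest eigenvalue, 5, is at most the vertex count 6.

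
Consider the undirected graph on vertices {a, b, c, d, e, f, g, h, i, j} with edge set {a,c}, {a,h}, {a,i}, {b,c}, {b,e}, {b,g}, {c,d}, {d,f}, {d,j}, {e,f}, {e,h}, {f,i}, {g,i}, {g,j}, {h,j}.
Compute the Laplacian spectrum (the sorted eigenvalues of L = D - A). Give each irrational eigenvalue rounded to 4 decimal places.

[0, 2, 2, 2, 2, 2, 5, 5, 5, 5]

Reading degrees in the order [a, b, c, d, e, f, g, h, i, j] gives [3, 3, 3, 3, 3, 3, 3, 3, 3, 3]; set D = diag(3, 3, 3, 3, 3, 3, 3, 3, 3, 3) and form L = D - A. L is symmetric positive semidefinite, so every eigenvalue is real and nonnegative. The single zero eigenvalue shows the graph is connected.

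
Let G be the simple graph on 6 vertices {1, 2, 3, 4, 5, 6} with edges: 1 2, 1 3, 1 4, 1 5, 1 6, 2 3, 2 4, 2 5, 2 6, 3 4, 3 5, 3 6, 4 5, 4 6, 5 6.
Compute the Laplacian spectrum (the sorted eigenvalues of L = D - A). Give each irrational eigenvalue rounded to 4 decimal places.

[0, 6, 6, 6, 6, 6]

With the vertex order [1, 2, 3, 4, 5, 6], the degrees are [5, 5, 5, 5, 5, 5], giving D = diag(5, 5, 5, 5, 5, 5) and L = D - A. Diagonalising L (or applying a numerical eigensolver to the 6x6 matrix) gives the spectrum above.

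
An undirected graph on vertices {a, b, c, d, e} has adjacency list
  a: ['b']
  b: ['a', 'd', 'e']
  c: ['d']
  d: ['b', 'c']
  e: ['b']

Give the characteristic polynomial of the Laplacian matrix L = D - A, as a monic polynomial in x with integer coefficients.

With the vertex order [a, b, c, d, e], the degrees are [1, 3, 1, 2, 1], giving D = diag(1, 3, 1, 2, 1) and L = D - A. L has integer entries, so p(x) = det(xI - L) has integer coefficients. Expanding the determinant yields x^5 - 8x^4 + 20x^3 - 18x^2 + 5x. The coefficient of x^4 equals -trace(L) = -8, matching the sum of degrees. The largest eigenvalue, 4.1701, is at most the vertex count 5.

x^5 - 8x^4 + 20x^3 - 18x^2 + 5x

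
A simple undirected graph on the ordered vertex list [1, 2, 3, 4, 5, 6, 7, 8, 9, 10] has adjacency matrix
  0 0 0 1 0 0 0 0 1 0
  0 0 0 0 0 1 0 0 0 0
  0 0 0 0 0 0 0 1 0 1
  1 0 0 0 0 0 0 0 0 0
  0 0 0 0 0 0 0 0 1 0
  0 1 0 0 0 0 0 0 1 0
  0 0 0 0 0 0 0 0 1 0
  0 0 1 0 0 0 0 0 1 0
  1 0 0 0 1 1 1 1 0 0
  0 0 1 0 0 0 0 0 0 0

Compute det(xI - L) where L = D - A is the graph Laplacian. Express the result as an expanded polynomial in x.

x^10 - 18x^9 + 130x^8 - 496x^7 + 1098x^6 - 1452x^5 + 1137x^4 - 504x^3 + 114x^2 - 10x

With the vertex order [1, 2, 3, 4, 5, 6, 7, 8, 9, 10], the degrees are [2, 1, 2, 1, 1, 2, 1, 2, 5, 1], giving D = diag(2, 1, 2, 1, 1, 2, 1, 2, 5, 1) and L = D - A. Computing det(xI - L) by cofactor expansion (or equivalently via sum-over-permutations) gives x^10 - 18x^9 + 130x^8 - 496x^7 + 1098x^6 - 1452x^5 + 1137x^4 - 504x^3 + 114x^2 - 10x. Since p(0) = det(-L) = 0, x divides p(x). The eigenvalues sum to 18, which equals trace(L) = 2|E|.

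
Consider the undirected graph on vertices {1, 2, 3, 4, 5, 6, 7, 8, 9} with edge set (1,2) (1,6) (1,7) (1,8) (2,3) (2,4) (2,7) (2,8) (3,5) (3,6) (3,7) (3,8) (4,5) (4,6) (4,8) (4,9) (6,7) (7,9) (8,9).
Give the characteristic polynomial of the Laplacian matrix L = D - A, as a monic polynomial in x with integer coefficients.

x^9 - 38x^8 + 618x^7 - 5610x^6 + 31035x^5 - 106900x^4 + 223247x^3 - 257484x^2 + 124992x

Reading degrees in the order [1, 2, 3, 4, 5, 6, 7, 8, 9] gives [4, 5, 5, 5, 2, 4, 5, 5, 3]; set D = diag(4, 5, 5, 5, 2, 4, 5, 5, 3) and form L = D - A. L has integer entries, so p(x) = det(xI - L) has integer coefficients. Expanding the determinant yields x^9 - 38x^8 + 618x^7 - 5610x^6 + 31035x^5 - 106900x^4 + 223247x^3 - 257484x^2 + 124992x. The constant term is 0 because L is singular (the all-ones vector lies in its kernel). There is one zero in the spectrum, matching the 1 component. The largest eigenvalue, 7.5688, is at most the vertex count 9.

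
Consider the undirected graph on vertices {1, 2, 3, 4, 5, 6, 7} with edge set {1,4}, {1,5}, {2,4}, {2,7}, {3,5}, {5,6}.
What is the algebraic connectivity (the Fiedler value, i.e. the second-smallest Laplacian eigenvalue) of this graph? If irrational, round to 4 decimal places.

Each diagonal entry of L is the vertex degree and each off-diagonal entry is -1 where an edge is present, 0 otherwise; in the order [1, 2, 3, 4, 5, 6, 7] the diagonal is [2, 2, 1, 2, 3, 1, 1]. Computing the eigenvalues of L and sorting gives [0, 0.2254, 1, 1, 2.1859, 3.3604, 4.2283]. The Fiedler value lambda_2 = 0.2254 is strictly positive, so the graph is connected. There is one zero in the spectrum, matching the 1 component.

0.2254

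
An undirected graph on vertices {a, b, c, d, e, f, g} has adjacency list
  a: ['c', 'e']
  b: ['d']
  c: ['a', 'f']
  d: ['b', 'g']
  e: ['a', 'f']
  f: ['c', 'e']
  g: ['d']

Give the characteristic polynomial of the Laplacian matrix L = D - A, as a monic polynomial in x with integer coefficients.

x^7 - 12x^6 + 55x^5 - 120x^4 + 124x^3 - 48x^2

Reading degrees in the order [a, b, c, d, e, f, g] gives [2, 1, 2, 2, 2, 2, 1]; set D = diag(2, 1, 2, 2, 2, 2, 1) and form L = D - A. L has integer entries, so p(x) = det(xI - L) has integer coefficients. Expanding the determinant yields x^7 - 12x^6 + 55x^5 - 120x^4 + 124x^3 - 48x^2. Since p(0) = det(-L) = 0, x divides p(x). The largest eigenvalue, 4, is at most the vertex count 7.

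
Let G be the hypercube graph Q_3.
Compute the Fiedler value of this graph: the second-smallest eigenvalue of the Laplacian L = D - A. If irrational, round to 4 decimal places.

2

The graph has 8 vertices and degree multiset [3, 3, 3, 3, 3, 3, 3, 3]; D is the diagonal matrix of degrees and L = D - A. The sorted Laplacian eigenvalues are [0, 2, 2, 2, 4, 4, 4, 6]; the algebraic connectivity is the second entry, 2. There is one zero in the spectrum, matching the 1 component.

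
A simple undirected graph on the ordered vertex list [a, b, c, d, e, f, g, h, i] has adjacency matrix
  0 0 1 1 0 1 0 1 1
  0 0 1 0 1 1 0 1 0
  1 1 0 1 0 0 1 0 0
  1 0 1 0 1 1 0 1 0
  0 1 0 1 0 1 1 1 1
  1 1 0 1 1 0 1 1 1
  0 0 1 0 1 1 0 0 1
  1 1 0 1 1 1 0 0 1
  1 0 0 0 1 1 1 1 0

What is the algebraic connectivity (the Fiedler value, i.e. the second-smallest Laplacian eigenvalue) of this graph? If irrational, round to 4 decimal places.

Each diagonal entry of L is the vertex degree and each off-diagonal entry is -1 where an edge is present, 0 otherwise; in the order [a, b, c, d, e, f, g, h, i] the diagonal is [5, 4, 4, 5, 6, 7, 4, 6, 5]. Computing the eigenvalues of L and sorting gives [0, 3.5108, 3.6972, 3.8747, 5.2825, 6.5295, 7.3028, 7.5388, 8.2637]. The Fiedler value lambda_2 = 3.5108 is strictly positive, so the graph is connected. The eigenvalues sum to 46, which equals trace(L) = 2|E|.

3.5108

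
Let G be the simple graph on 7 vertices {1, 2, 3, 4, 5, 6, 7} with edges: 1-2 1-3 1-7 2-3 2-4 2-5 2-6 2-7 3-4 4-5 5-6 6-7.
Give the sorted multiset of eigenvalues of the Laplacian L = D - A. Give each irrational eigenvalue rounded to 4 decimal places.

Each diagonal entry of L is the vertex degree and each off-diagonal entry is -1 where an edge is present, 0 otherwise; in the order [1, 2, 3, 4, 5, 6, 7] the diagonal is [3, 6, 3, 3, 3, 3, 3]. The multiplicity of 0 as a Laplacian eigenvalue equals the number of connected components. The largest eigenvalue, 7, is at most the vertex count 7.

[0, 2, 2, 4, 4, 5, 7]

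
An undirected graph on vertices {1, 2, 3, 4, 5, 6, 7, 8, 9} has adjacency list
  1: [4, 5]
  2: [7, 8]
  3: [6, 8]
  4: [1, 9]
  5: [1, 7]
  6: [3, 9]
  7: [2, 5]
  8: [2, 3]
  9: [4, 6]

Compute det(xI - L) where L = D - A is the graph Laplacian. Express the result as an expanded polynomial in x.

x^9 - 18x^8 + 135x^7 - 546x^6 + 1287x^5 - 1782x^4 + 1386x^3 - 540x^2 + 81x

Each diagonal entry of L is the vertex degree and each off-diagonal entry is -1 where an edge is present, 0 otherwise; in the order [1, 2, 3, 4, 5, 6, 7, 8, 9] the diagonal is [2, 2, 2, 2, 2, 2, 2, 2, 2]. Computing det(xI - L) by cofactor expansion (or equivalently via sum-over-permutations) gives x^9 - 18x^8 + 135x^7 - 546x^6 + 1287x^5 - 1782x^4 + 1386x^3 - 540x^2 + 81x. Since p(0) = det(-L) = 0, x divides p(x). The eigenvalues sum to 18, which equals trace(L) = 2|E|.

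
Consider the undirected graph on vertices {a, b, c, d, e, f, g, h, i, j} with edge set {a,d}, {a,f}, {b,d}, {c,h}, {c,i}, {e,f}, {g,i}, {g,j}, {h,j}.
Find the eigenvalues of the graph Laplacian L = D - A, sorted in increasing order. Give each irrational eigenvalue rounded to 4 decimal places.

[0, 0, 0.3820, 1.3820, 1.3820, 1.3820, 2.6180, 3.6180, 3.6180, 3.6180]

Reading degrees in the order [a, b, c, d, e, f, g, h, i, j] gives [2, 1, 2, 2, 1, 2, 2, 2, 2, 2]; set D = diag(2, 1, 2, 2, 1, 2, 2, 2, 2, 2) and form L = D - A. The multiplicity of 0 as a Laplacian eigenvalue equals the number of connected components. The 2 zero eigenvalues correspond to the 2 connected components. The largest eigenvalue, 3.6180, is at most the vertex count 10. The eigenvalues sum to 18, which equals trace(L) = 2|E|.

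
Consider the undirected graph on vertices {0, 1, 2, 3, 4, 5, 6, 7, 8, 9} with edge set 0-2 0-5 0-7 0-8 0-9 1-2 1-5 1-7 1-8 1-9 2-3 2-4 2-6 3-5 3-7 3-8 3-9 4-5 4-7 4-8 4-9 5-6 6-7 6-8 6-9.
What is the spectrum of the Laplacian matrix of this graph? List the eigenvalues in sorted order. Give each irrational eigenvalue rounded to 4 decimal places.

With the vertex order [0, 1, 2, 3, 4, 5, 6, 7, 8, 9], the degrees are [5, 5, 5, 5, 5, 5, 5, 5, 5, 5], giving D = diag(5, 5, 5, 5, 5, 5, 5, 5, 5, 5) and L = D - A. L is symmetric positive semidefinite, so every eigenvalue is real and nonnegative. The single zero eigenvalue shows the graph is connected. There is one zero in the spectrum, matching the 1 component. By the matrix-tree theorem the graph has (1/10) * product of the nonzero eigenvalues = 390625 spanning trees.

[0, 5, 5, 5, 5, 5, 5, 5, 5, 10]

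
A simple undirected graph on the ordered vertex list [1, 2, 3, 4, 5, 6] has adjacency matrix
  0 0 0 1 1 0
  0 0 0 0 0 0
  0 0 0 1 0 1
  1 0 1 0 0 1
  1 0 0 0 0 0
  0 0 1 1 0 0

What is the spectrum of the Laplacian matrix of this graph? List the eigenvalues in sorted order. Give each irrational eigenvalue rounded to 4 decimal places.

[0, 0, 0.5188, 2.3111, 3, 4.1701]

Reading degrees in the order [1, 2, 3, 4, 5, 6] gives [2, 0, 2, 3, 1, 2]; set D = diag(2, 0, 2, 3, 1, 2) and form L = D - A. The multiplicity of 0 as a Laplacian eigenvalue equals the number of connected components. The 2 zero eigenvalues correspond to the 2 connected components. The eigenvalues sum to 10, which equals trace(L) = 2|E|.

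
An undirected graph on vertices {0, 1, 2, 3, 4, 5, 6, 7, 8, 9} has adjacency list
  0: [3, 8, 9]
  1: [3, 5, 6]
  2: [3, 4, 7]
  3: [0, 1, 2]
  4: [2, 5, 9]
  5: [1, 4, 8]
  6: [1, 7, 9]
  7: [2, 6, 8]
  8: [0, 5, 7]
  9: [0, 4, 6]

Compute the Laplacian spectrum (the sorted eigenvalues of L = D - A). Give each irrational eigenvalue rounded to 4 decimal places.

[0, 2, 2, 2, 2, 2, 5, 5, 5, 5]

Each diagonal entry of L is the vertex degree and each off-diagonal entry is -1 where an edge is present, 0 otherwise; in the order [0, 1, 2, 3, 4, 5, 6, 7, 8, 9] the diagonal is [3, 3, 3, 3, 3, 3, 3, 3, 3, 3]. L is symmetric positive semidefinite, so every eigenvalue is real and nonnegative. The eigenvalues sum to 30, which equals trace(L) = 2|E|.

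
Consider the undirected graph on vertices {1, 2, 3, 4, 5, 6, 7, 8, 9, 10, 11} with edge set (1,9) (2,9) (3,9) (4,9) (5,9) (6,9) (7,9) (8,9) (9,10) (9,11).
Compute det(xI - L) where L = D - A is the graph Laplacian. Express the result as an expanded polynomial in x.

x^11 - 20x^10 + 135x^9 - 480x^8 + 1050x^7 - 1512x^6 + 1470x^5 - 960x^4 + 405x^3 - 100x^2 + 11x

Each diagonal entry of L is the vertex degree and each off-diagonal entry is -1 where an edge is present, 0 otherwise; in the order [1, 2, 3, 4, 5, 6, 7, 8, 9, 10, 11] the diagonal is [1, 1, 1, 1, 1, 1, 1, 1, 10, 1, 1]. Computing det(xI - L) by cofactor expansion (or equivalently via sum-over-permutations) gives x^11 - 20x^10 + 135x^9 - 480x^8 + 1050x^7 - 1512x^6 + 1470x^5 - 960x^4 + 405x^3 - 100x^2 + 11x. Since p(0) = det(-L) = 0, x divides p(x). There is one zero in the spectrum, matching the 1 component. The eigenvalues sum to 20, which equals trace(L) = 2|E|.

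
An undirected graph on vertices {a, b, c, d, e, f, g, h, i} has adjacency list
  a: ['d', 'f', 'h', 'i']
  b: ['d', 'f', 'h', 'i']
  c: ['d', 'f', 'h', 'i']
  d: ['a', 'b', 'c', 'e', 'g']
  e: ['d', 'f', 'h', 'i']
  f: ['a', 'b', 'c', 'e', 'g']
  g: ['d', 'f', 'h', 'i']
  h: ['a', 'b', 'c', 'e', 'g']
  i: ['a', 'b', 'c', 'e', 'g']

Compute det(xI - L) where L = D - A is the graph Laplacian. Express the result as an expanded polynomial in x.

Each diagonal entry of L is the vertex degree and each off-diagonal entry is -1 where an edge is present, 0 otherwise; in the order [a, b, c, d, e, f, g, h, i] the diagonal is [4, 4, 4, 5, 4, 5, 4, 5, 5]. The eigenvalues of L are [0, 4, 4, 4, 4, 5, 5, 5, 9]; the characteristic polynomial is the product of (x - lambda_i), which multiplies out to x^9 - 40x^8 + 690x^7 - 6720x^6 + 40485x^5 - 154704x^4 + 366560x^3 - 492800x^2 + 288000x. Since p(0) = det(-L) = 0, x divides p(x). The largest eigenvalue, 9, is at most the vertex count 9.

x^9 - 40x^8 + 690x^7 - 6720x^6 + 40485x^5 - 154704x^4 + 366560x^3 - 492800x^2 + 288000x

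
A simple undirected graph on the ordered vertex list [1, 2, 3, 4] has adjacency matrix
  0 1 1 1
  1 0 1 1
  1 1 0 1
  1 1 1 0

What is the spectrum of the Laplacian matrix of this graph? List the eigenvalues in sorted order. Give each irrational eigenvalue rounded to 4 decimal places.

With the vertex order [1, 2, 3, 4], the degrees are [3, 3, 3, 3], giving D = diag(3, 3, 3, 3) and L = D - A. L is symmetric positive semidefinite, so every eigenvalue is real and nonnegative. The eigenvalues sum to 12, which equals trace(L) = 2|E|. The largest eigenvalue, 4, is at most the vertex count 4.

[0, 4, 4, 4]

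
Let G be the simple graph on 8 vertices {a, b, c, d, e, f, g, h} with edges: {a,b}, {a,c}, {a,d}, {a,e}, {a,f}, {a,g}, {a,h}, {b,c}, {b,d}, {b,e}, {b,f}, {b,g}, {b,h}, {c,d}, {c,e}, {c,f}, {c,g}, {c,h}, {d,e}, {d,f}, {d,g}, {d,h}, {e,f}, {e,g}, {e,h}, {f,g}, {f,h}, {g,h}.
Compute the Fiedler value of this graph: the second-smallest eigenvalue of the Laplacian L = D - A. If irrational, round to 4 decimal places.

8

Reading degrees in the order [a, b, c, d, e, f, g, h] gives [7, 7, 7, 7, 7, 7, 7, 7]; set D = diag(7, 7, 7, 7, 7, 7, 7, 7) and form L = D - A. The sorted Laplacian eigenvalues are [0, 8, 8, 8, 8, 8, 8, 8]; the algebraic connectivity is the second entry, 8. The largest eigenvalue, 8, is at most the vertex count 8.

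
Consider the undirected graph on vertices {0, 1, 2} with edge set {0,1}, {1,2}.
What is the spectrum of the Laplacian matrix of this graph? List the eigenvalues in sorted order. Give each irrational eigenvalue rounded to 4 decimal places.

With the vertex order [0, 1, 2], the degrees are [1, 2, 1], giving D = diag(1, 2, 1) and L = D - A. Diagonalising L (or applying a numerical eigensolver to the 3x3 matrix) gives the spectrum above.

[0, 1, 3]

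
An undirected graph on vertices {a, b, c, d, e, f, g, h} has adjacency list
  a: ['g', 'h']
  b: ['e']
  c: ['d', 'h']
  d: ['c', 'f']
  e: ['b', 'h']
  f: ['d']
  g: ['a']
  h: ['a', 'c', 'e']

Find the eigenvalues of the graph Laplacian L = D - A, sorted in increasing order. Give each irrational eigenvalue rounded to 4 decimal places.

[0, 0.2434, 0.3820, 1.1798, 2, 2.6180, 3.1386, 4.4383]

Each diagonal entry of L is the vertex degree and each off-diagonal entry is -1 where an edge is present, 0 otherwise; in the order [a, b, c, d, e, f, g, h] the diagonal is [2, 1, 2, 2, 2, 1, 1, 3]. The multiplicity of 0 as a Laplacian eigenvalue equals the number of connected components. The largest eigenvalue, 4.4383, is at most the vertex count 8. The eigenvalues sum to 14, which equals trace(L) = 2|E|.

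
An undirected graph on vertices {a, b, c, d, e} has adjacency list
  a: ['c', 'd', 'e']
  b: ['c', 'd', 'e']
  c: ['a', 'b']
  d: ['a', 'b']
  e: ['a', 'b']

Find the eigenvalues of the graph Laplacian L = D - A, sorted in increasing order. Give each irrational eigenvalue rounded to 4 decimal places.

With the vertex order [a, b, c, d, e], the degrees are [3, 3, 2, 2, 2], giving D = diag(3, 3, 2, 2, 2) and L = D - A. L is symmetric positive semidefinite, so every eigenvalue is real and nonnegative. By the matrix-tree theorem the graph has (1/5) * product of the nonzero eigenvalues = 12 spanning trees.

[0, 2, 2, 3, 5]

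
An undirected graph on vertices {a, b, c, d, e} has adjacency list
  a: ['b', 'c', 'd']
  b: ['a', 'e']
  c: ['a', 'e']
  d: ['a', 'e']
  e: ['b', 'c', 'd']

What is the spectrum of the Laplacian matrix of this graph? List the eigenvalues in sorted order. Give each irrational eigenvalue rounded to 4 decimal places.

[0, 2, 2, 3, 5]

With the vertex order [a, b, c, d, e], the degrees are [3, 2, 2, 2, 3], giving D = diag(3, 2, 2, 2, 3) and L = D - A. L is symmetric positive semidefinite, so every eigenvalue is real and nonnegative. The single zero eigenvalue shows the graph is connected. The largest eigenvalue, 5, is at most the vertex count 5.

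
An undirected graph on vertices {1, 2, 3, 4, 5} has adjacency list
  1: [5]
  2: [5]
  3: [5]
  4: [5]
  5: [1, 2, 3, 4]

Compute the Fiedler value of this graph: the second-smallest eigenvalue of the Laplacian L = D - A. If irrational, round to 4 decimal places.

With the vertex order [1, 2, 3, 4, 5], the degrees are [1, 1, 1, 1, 4], giving D = diag(1, 1, 1, 1, 4) and L = D - A. Computing the eigenvalues of L and sorting gives [0, 1, 1, 1, 5]. The Fiedler value lambda_2 = 1 is strictly positive, so the graph is connected. The largest eigenvalue, 5, is at most the vertex count 5.

1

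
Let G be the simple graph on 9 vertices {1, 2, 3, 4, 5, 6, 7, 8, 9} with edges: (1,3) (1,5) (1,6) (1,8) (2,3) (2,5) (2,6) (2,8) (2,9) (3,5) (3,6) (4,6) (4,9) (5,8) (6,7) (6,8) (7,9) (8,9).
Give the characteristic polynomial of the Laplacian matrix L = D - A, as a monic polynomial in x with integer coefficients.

Reading degrees in the order [1, 2, 3, 4, 5, 6, 7, 8, 9] gives [4, 5, 4, 2, 4, 6, 2, 5, 4]; set D = diag(4, 5, 4, 2, 4, 6, 2, 5, 4) and form L = D - A. Computing det(xI - L) by cofactor expansion (or equivalently via sum-over-permutations) gives x^9 - 36x^8 + 551x^7 - 4670x^6 + 23887x^5 - 75160x^4 + 141244x^3 - 143956x^2 + 60552x. Since p(0) = det(-L) = 0, x divides p(x). The eigenvalues sum to 36, which equals trace(L) = 2|E|. There is one zero in the spectrum, matching the 1 component.

x^9 - 36x^8 + 551x^7 - 4670x^6 + 23887x^5 - 75160x^4 + 141244x^3 - 143956x^2 + 60552x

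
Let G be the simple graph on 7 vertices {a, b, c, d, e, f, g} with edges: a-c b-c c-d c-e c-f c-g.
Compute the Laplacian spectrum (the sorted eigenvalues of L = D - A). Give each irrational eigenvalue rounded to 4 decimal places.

[0, 1, 1, 1, 1, 1, 7]

Each diagonal entry of L is the vertex degree and each off-diagonal entry is -1 where an edge is present, 0 otherwise; in the order [a, b, c, d, e, f, g] the diagonal is [1, 1, 6, 1, 1, 1, 1]. Diagonalising L (or applying a numerical eigensolver to the 7x7 matrix) gives the spectrum above. There is one zero in the spectrum, matching the 1 component.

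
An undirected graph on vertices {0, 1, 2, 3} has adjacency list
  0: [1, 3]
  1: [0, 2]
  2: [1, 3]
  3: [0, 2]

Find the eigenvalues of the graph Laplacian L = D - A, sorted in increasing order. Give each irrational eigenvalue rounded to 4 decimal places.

[0, 2, 2, 4]

Reading degrees in the order [0, 1, 2, 3] gives [2, 2, 2, 2]; set D = diag(2, 2, 2, 2) and form L = D - A. Since every row of L sums to 0, the all-ones vector is in the kernel and 0 is an eigenvalue. There is one zero in the spectrum, matching the 1 component.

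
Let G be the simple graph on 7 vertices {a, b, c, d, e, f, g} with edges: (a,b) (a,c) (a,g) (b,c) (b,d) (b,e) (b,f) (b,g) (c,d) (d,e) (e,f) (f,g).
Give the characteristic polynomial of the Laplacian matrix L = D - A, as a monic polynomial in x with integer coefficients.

x^7 - 24x^6 + 231x^5 - 1140x^4 + 3036x^3 - 4128x^2 + 2240x

Reading degrees in the order [a, b, c, d, e, f, g] gives [3, 6, 3, 3, 3, 3, 3]; set D = diag(3, 6, 3, 3, 3, 3, 3) and form L = D - A. Computing det(xI - L) by cofactor expansion (or equivalently via sum-over-permutations) gives x^7 - 24x^6 + 231x^5 - 1140x^4 + 3036x^3 - 4128x^2 + 2240x. Since p(0) = det(-L) = 0, x divides p(x). The eigenvalues sum to 24, which equals trace(L) = 2|E|.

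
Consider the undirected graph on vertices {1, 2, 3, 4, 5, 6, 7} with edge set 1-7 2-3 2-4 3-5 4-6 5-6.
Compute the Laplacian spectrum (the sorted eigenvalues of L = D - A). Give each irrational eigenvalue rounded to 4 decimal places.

[0, 0, 1.3820, 1.3820, 2, 3.6180, 3.6180]

With the vertex order [1, 2, 3, 4, 5, 6, 7], the degrees are [1, 2, 2, 2, 2, 2, 1], giving D = diag(1, 2, 2, 2, 2, 2, 1) and L = D - A. Since every row of L sums to 0, the all-ones vector is in the kernel and 0 is an eigenvalue. The 2 zero eigenvalues correspond to the 2 connected components. There are 2 zeros in the spectrum, matching the 2 components. The largest eigenvalue, 3.6180, is at most the vertex count 7.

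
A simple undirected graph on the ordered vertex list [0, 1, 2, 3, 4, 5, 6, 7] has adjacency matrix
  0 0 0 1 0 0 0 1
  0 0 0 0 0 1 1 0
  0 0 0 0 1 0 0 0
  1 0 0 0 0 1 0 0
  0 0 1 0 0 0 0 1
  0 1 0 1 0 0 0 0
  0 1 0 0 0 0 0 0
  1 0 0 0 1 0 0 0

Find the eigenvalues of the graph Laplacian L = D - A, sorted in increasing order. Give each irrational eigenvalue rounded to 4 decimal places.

Reading degrees in the order [0, 1, 2, 3, 4, 5, 6, 7] gives [2, 2, 1, 2, 2, 2, 1, 2]; set D = diag(2, 2, 1, 2, 2, 2, 1, 2) and form L = D - A. Since every row of L sums to 0, the all-ones vector is in the kernel and 0 is an eigenvalue. There is one zero in the spectrum, matching the 1 component.

[0, 0.1522, 0.5858, 1.2346, 2, 2.7654, 3.4142, 3.8478]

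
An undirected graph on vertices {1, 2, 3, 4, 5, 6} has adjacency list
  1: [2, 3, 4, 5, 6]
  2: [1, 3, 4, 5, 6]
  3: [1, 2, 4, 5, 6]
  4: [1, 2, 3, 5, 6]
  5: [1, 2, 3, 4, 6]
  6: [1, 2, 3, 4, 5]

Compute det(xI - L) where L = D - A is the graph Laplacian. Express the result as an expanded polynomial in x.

With the vertex order [1, 2, 3, 4, 5, 6], the degrees are [5, 5, 5, 5, 5, 5], giving D = diag(5, 5, 5, 5, 5, 5) and L = D - A. The eigenvalues of L are [0, 6, 6, 6, 6, 6]; the characteristic polynomial is the product of (x - lambda_i), which multiplies out to x^6 - 30x^5 + 360x^4 - 2160x^3 + 6480x^2 - 7776x. The coefficient of x^5 equals -trace(L) = -30, matching the sum of degrees. The largest eigenvalue, 6, is at most the vertex count 6.

x^6 - 30x^5 + 360x^4 - 2160x^3 + 6480x^2 - 7776x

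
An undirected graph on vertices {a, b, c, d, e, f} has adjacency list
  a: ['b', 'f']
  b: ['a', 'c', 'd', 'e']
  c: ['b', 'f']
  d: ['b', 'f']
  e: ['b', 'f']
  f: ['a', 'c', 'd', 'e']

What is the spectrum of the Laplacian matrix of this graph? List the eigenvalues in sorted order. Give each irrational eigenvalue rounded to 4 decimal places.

[0, 2, 2, 2, 4, 6]

With the vertex order [a, b, c, d, e, f], the degrees are [2, 4, 2, 2, 2, 4], giving D = diag(2, 4, 2, 2, 2, 4) and L = D - A. Since every row of L sums to 0, the all-ones vector is in the kernel and 0 is an eigenvalue. There is one zero in the spectrum, matching the 1 component.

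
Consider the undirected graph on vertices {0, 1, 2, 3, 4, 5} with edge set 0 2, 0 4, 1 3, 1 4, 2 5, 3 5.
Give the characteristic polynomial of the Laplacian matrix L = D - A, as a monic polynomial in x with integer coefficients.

x^6 - 12x^5 + 54x^4 - 112x^3 + 105x^2 - 36x

Each diagonal entry of L is the vertex degree and each off-diagonal entry is -1 where an edge is present, 0 otherwise; in the order [0, 1, 2, 3, 4, 5] the diagonal is [2, 2, 2, 2, 2, 2]. The eigenvalues of L are [0, 1, 1, 3, 3, 4]; the characteristic polynomial is the product of (x - lambda_i), which multiplies out to x^6 - 12x^5 + 54x^4 - 112x^3 + 105x^2 - 36x. Since p(0) = det(-L) = 0, x divides p(x).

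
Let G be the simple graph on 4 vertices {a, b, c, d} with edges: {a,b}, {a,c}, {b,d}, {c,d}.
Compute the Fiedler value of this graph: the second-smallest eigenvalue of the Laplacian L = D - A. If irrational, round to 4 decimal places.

2

Reading degrees in the order [a, b, c, d] gives [2, 2, 2, 2]; set D = diag(2, 2, 2, 2) and form L = D - A. The smallest Laplacian eigenvalue is always 0. The next one, lambda_2 = 2, measures how hard the graph is to disconnect: larger values mean better connectivity. The eigenvalues sum to 8, which equals trace(L) = 2|E|.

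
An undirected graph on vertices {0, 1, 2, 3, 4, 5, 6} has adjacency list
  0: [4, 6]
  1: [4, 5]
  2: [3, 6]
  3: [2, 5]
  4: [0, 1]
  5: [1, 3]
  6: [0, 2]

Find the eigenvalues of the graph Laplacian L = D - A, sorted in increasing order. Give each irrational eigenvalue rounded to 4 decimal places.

[0, 0.7530, 0.7530, 2.4450, 2.4450, 3.8019, 3.8019]

Reading degrees in the order [0, 1, 2, 3, 4, 5, 6] gives [2, 2, 2, 2, 2, 2, 2]; set D = diag(2, 2, 2, 2, 2, 2, 2) and form L = D - A. Diagonalising L (or applying a numerical eigensolver to the 7x7 matrix) gives the spectrum above.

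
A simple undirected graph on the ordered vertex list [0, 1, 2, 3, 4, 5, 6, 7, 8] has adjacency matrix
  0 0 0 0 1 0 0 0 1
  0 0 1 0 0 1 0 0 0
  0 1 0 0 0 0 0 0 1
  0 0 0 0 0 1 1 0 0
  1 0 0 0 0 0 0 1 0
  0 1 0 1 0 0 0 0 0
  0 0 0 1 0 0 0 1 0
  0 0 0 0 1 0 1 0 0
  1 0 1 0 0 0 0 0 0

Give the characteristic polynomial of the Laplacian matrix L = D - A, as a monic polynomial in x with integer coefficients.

x^9 - 18x^8 + 135x^7 - 546x^6 + 1287x^5 - 1782x^4 + 1386x^3 - 540x^2 + 81x

With the vertex order [0, 1, 2, 3, 4, 5, 6, 7, 8], the degrees are [2, 2, 2, 2, 2, 2, 2, 2, 2], giving D = diag(2, 2, 2, 2, 2, 2, 2, 2, 2) and L = D - A. Computing det(xI - L) by cofactor expansion (or equivalently via sum-over-permutations) gives x^9 - 18x^8 + 135x^7 - 546x^6 + 1287x^5 - 1782x^4 + 1386x^3 - 540x^2 + 81x. The coefficient of x^8 equals -trace(L) = -18, matching the sum of degrees.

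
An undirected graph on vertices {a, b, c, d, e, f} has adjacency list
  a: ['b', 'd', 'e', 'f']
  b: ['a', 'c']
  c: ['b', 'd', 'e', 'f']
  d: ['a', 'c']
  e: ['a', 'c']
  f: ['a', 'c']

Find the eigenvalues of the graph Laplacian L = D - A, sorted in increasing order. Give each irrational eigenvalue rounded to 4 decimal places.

Each diagonal entry of L is the vertex degree and each off-diagonal entry is -1 where an edge is present, 0 otherwise; in the order [a, b, c, d, e, f] the diagonal is [4, 2, 4, 2, 2, 2]. Since every row of L sums to 0, the all-ones vector is in the kernel and 0 is an eigenvalue. The single zero eigenvalue shows the graph is connected. The eigenvalues sum to 16, which equals trace(L) = 2|E|.

[0, 2, 2, 2, 4, 6]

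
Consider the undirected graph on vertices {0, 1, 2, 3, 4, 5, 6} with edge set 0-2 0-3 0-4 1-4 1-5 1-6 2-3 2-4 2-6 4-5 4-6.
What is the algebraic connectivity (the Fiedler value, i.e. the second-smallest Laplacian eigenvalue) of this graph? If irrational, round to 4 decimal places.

Each diagonal entry of L is the vertex degree and each off-diagonal entry is -1 where an edge is present, 0 otherwise; in the order [0, 1, 2, 3, 4, 5, 6] the diagonal is [3, 3, 4, 2, 5, 2, 3]. The sorted Laplacian eigenvalues are [0, 1.0148, 2.3474, 3.3425, 4, 5.1494, 6.1458]; the algebraic connectivity is the second entry, 1.0148. The eigenvalues sum to 22, which equals trace(L) = 2|E|. The largest eigenvalue, 6.1458, is at most the vertex count 7.

1.0148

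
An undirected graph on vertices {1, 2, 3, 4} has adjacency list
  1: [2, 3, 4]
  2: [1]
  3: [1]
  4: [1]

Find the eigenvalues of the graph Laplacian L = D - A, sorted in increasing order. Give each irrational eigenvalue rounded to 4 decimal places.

[0, 1, 1, 4]

With the vertex order [1, 2, 3, 4], the degrees are [3, 1, 1, 1], giving D = diag(3, 1, 1, 1) and L = D - A. The multiplicity of 0 as a Laplacian eigenvalue equals the number of connected components. The eigenvalues sum to 6, which equals trace(L) = 2|E|.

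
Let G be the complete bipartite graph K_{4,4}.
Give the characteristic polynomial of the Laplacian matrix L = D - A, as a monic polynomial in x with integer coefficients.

x^8 - 32x^7 + 432x^6 - 3200x^5 + 14080x^4 - 36864x^3 + 53248x^2 - 32768x

The graph has 8 vertices and degree multiset [4, 4, 4, 4, 4, 4, 4, 4]; D is the diagonal matrix of degrees and L = D - A. The eigenvalues of L are [0, 4, 4, 4, 4, 4, 4, 8]; the characteristic polynomial is the product of (x - lambda_i), which multiplies out to x^8 - 32x^7 + 432x^6 - 3200x^5 + 14080x^4 - 36864x^3 + 53248x^2 - 32768x. Since p(0) = det(-L) = 0, x divides p(x).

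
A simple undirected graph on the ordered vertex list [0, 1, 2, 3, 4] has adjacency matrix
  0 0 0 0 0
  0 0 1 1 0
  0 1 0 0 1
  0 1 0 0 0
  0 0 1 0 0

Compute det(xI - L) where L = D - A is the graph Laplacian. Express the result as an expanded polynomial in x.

x^5 - 6x^4 + 10x^3 - 4x^2

Reading degrees in the order [0, 1, 2, 3, 4] gives [0, 2, 2, 1, 1]; set D = diag(0, 2, 2, 1, 1) and form L = D - A. Computing det(xI - L) by cofactor expansion (or equivalently via sum-over-permutations) gives x^5 - 6x^4 + 10x^3 - 4x^2. The constant term is 0 because L is singular (the all-ones vector lies in its kernel). The eigenvalues sum to 6, which equals trace(L) = 2|E|.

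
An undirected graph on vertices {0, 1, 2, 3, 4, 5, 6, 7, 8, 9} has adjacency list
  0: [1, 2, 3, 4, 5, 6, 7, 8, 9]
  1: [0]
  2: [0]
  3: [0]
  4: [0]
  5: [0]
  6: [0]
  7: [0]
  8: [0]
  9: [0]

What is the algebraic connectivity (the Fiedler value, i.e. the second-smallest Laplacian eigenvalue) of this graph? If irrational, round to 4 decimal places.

With the vertex order [0, 1, 2, 3, 4, 5, 6, 7, 8, 9], the degrees are [9, 1, 1, 1, 1, 1, 1, 1, 1, 1], giving D = diag(9, 1, 1, 1, 1, 1, 1, 1, 1, 1) and L = D - A. The sorted Laplacian eigenvalues are [0, 1, 1, 1, 1, 1, 1, 1, 1, 10]; the algebraic connectivity is the second entry, 1. By the matrix-tree theorem the graph has (1/10) * product of the nonzero eigenvalues = 1 spanning tree. The eigenvalues sum to 18, which equals trace(L) = 2|E|.

1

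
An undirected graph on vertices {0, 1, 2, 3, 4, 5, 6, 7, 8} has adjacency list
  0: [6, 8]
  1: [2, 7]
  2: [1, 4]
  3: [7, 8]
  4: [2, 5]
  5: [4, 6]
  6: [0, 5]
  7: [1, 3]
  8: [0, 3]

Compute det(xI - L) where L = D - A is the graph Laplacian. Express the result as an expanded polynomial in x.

With the vertex order [0, 1, 2, 3, 4, 5, 6, 7, 8], the degrees are [2, 2, 2, 2, 2, 2, 2, 2, 2], giving D = diag(2, 2, 2, 2, 2, 2, 2, 2, 2) and L = D - A. L has integer entries, so p(x) = det(xI - L) has integer coefficients. Expanding the determinant yields x^9 - 18x^8 + 135x^7 - 546x^6 + 1287x^5 - 1782x^4 + 1386x^3 - 540x^2 + 81x. Since p(0) = det(-L) = 0, x divides p(x). The largest eigenvalue, 3.8794, is at most the vertex count 9. There is one zero in the spectrum, matching the 1 component.

x^9 - 18x^8 + 135x^7 - 546x^6 + 1287x^5 - 1782x^4 + 1386x^3 - 540x^2 + 81x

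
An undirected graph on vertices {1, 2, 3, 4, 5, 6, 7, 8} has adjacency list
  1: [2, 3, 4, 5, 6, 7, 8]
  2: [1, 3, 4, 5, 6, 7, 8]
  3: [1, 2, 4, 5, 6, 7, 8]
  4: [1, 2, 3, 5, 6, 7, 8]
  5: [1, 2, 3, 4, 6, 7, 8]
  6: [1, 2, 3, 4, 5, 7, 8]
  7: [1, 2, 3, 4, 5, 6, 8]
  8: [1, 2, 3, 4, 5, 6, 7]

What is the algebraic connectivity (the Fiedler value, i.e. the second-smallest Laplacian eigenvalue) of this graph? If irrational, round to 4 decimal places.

8

With the vertex order [1, 2, 3, 4, 5, 6, 7, 8], the degrees are [7, 7, 7, 7, 7, 7, 7, 7], giving D = diag(7, 7, 7, 7, 7, 7, 7, 7) and L = D - A. The smallest Laplacian eigenvalue is always 0. The next one, lambda_2 = 8, measures how hard the graph is to disconnect: larger values mean better connectivity. The largest eigenvalue, 8, is at most the vertex count 8.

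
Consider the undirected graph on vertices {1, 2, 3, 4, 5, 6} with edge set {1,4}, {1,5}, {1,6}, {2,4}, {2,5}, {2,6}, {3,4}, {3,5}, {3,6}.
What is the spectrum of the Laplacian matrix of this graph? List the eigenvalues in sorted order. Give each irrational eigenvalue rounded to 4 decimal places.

Reading degrees in the order [1, 2, 3, 4, 5, 6] gives [3, 3, 3, 3, 3, 3]; set D = diag(3, 3, 3, 3, 3, 3) and form L = D - A. Since every row of L sums to 0, the all-ones vector is in the kernel and 0 is an eigenvalue. By the matrix-tree theorem the graph has (1/6) * product of the nonzero eigenvalues = 81 spanning trees.

[0, 3, 3, 3, 3, 6]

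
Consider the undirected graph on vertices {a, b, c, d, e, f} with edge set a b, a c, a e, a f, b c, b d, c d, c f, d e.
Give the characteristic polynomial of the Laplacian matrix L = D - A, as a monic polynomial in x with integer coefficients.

With the vertex order [a, b, c, d, e, f], the degrees are [4, 3, 4, 3, 2, 2], giving D = diag(4, 3, 4, 3, 2, 2) and L = D - A. Computing det(xI - L) by cofactor expansion (or equivalently via sum-over-permutations) gives x^6 - 18x^5 + 124x^4 - 406x^3 + 628x^2 - 366x. The coefficient of x^5 equals -trace(L) = -18, matching the sum of degrees.

x^6 - 18x^5 + 124x^4 - 406x^3 + 628x^2 - 366x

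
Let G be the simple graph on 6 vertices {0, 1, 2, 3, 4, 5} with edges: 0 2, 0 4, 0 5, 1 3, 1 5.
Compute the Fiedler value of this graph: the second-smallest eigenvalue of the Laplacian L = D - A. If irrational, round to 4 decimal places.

0.3249

Reading degrees in the order [0, 1, 2, 3, 4, 5] gives [3, 2, 1, 1, 1, 2]; set D = diag(3, 2, 1, 1, 1, 2) and form L = D - A. Computing the eigenvalues of L and sorting gives [0, 0.3249, 1, 1.4608, 3, 4.2143]. The Fiedler value lambda_2 = 0.3249 is strictly positive, so the graph is connected. By the matrix-tree theorem the graph has (1/6) * product of the nonzero eigenvalues = 1 spanning tree. The largest eigenvalue, 4.2143, is at most the vertex count 6.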